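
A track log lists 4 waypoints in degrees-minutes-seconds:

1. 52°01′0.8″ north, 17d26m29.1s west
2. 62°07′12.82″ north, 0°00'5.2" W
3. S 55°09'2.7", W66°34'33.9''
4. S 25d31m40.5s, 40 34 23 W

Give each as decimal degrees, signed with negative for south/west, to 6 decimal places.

1. 52.016889, -17.441417
2. 62.120228, -0.001444
3. -55.150750, -66.576083
4. -25.527917, -40.573056

Point 1:
  φ: 1′ + 0.8″ = 1.01333′; 52 + 1.01333/60 = 52.0168889
  N ⇒ keep positive
  Lon: 17° + 26/60 + 29.1/3600 = 17 + 0.433333 + 0.008083 = 17.4414167
  W ⇒ negate
Point 2:
  φ: 7′ + 12.82″ = 7.21367′; 62 + 7.21367/60 = 62.1202278
  N ⇒ keep positive
  Longitude: 0′ + 5.2″ = 0.08667′; 0 + 0.08667/60 = 0.0014444
  W ⇒ negate
Point 3:
  φ: 55° + 9/60 + 2.7/3600 = 55 + 0.150000 + 0.000750 = 55.1507500
  hemisphere S, so the sign is −
  λ: 34′ + 33.9″ = 34.56500′; 66 + 34.56500/60 = 66.5760833
  W → negative
Point 4:
  Latitude: 25 + 31/60 + 40.5/3600 = 25.5279167
  hemisphere S, so the sign is −
  Longitude: 40° + 34/60 + 23/3600 = 40 + 0.566667 + 0.006389 = 40.5730556
  W → negative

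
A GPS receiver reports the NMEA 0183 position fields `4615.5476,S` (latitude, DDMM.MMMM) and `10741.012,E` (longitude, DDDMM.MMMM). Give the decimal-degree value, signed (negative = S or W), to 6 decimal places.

φ: degrees = first 2 digits = 46, minutes = 15.5476; 46 + 15.5476/60 = 46.2591267
hemisphere S, so the sign is −
Lon: split at 3 digits → 107° and 41.012′; 107 + 41.012/60 = 107.6835333
E → positive

-46.259127, 107.683533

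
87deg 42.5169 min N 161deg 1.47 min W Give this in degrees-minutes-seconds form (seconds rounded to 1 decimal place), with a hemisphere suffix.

87°42′31.0″ N, 161°01′28.2″ W

Lat: 42.51690′ → 42′ and 0.51690 × 60 = 31.014″
Lon: 1.47000′ → 1′ and 0.47000 × 60 = 28.200″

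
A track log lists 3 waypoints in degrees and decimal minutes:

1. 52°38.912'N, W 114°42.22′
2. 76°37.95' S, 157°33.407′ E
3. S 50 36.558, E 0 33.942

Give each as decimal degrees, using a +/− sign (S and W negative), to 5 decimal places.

1. 52.64853, -114.70367
2. -76.63250, 157.55678
3. -50.60930, 0.56570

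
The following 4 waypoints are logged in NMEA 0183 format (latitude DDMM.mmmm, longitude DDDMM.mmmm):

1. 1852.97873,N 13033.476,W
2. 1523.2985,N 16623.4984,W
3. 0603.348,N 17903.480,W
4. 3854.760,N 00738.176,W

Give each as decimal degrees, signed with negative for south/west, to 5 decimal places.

1. 18.88298, -130.55793
2. 15.38831, -166.39164
3. 6.05580, -179.05800
4. 38.91267, -7.63627

Point 1:
  Lat: split at 2 digits → 18° and 52.97873′; 18 + 52.97873/60 = 18.882979
  N → positive
  Lon: split at 3 digits → 130° and 33.476′; 130 + 33.476/60 = 130.557933
  W ⇒ negate
Point 2:
  Lat: degrees = first 2 digits = 15, minutes = 23.2985; 15 + 23.2985/60 = 15.388308
  N ⇒ keep positive
  Longitude: degrees = first 3 digits = 166, minutes = 23.4984; 166 + 23.4984/60 = 166.391640
  W → negative
Point 3:
  Latitude: degrees = first 2 digits = 6, minutes = 3.348; 6 + 3.348/60 = 6.055800
  N ⇒ keep positive
  Lon: degrees = first 3 digits = 179, minutes = 3.48; 179 + 3.48/60 = 179.058000
  W → negative
Point 4:
  Latitude: split at 2 digits → 38° and 54.76′; 38 + 54.76/60 = 38.912667
  N → positive
  Longitude: split at 3 digits → 007° and 38.176′; 7 + 38.176/60 = 7.636267
  W ⇒ negate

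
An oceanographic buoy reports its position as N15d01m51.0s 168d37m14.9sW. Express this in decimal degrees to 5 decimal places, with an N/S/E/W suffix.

15.03083° N, 168.62081° W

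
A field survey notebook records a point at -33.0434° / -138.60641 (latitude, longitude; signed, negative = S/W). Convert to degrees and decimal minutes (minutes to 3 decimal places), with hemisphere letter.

Latitude is negative → S; |value| = 33.043400
Latitude: fractional part 0.043400 → 2.60400 minutes
Longitude is negative → W; |value| = 138.606410
Longitude: fractional part 0.606410 → 36.38460 minutes

33° 2.604′ S, 138° 36.385′ W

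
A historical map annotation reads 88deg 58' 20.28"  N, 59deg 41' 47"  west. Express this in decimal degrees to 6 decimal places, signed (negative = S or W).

88.972300, -59.696389

Latitude: 88 + 58/60 + 20.28/3600 = 88.9723000
N → positive
Longitude: 59 + 41/60 + 47/3600 = 59.6963889
W → negative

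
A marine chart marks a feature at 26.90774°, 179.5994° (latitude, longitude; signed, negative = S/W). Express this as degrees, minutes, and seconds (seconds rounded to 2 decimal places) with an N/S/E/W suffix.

26°54′27.86″ N, 179°35′57.84″ E

φ: 0.907740° → 54.46440′; 0.46440 × 60 = 27.8640″
λ: 0.599400° → 35.96400′; 0.96400 × 60 = 57.8400″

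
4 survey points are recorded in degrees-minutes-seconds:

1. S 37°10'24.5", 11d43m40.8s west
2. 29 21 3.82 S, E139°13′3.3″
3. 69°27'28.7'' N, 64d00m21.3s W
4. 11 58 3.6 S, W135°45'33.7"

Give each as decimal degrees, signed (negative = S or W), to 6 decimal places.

Point 1:
  Lat: 10′ + 24.5″ = 10.40833′; 37 + 10.40833/60 = 37.1734722
  S → negative
  λ: 43′ + 40.8″ = 43.68000′; 11 + 43.68000/60 = 11.7280000
  W ⇒ negate
Point 2:
  Latitude: 29 + 21/60 + 3.82/3600 = 29.3510611
  S → negative
  Longitude: 139° + 13/60 + 3.3/3600 = 139 + 0.216667 + 0.000917 = 139.2175833
  E → positive
Point 3:
  Lat: 69° + 27/60 + 28.7/3600 = 69 + 0.450000 + 0.007972 = 69.4579722
  N → positive
  Lon: 64 + 0/60 + 21.3/3600 = 64.0059167
  W ⇒ negate
Point 4:
  Latitude: 11° + 58/60 + 3.6/3600 = 11 + 0.966667 + 0.001000 = 11.9676667
  S ⇒ negate
  Longitude: 135° + 45/60 + 33.7/3600 = 135 + 0.750000 + 0.009361 = 135.7593611
  hemisphere W, so the sign is −

1. -37.173472, -11.728000
2. -29.351061, 139.217583
3. 69.457972, -64.005917
4. -11.967667, -135.759361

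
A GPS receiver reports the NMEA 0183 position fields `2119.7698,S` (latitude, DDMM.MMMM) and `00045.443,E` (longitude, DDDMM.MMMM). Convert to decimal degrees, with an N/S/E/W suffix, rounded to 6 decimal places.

21.329497° S, 0.757383° E

φ: degrees = first 2 digits = 21, minutes = 19.7698; 21 + 19.7698/60 = 21.3294967
Lon: degrees = first 3 digits = 0, minutes = 45.443; 0 + 45.443/60 = 0.7573833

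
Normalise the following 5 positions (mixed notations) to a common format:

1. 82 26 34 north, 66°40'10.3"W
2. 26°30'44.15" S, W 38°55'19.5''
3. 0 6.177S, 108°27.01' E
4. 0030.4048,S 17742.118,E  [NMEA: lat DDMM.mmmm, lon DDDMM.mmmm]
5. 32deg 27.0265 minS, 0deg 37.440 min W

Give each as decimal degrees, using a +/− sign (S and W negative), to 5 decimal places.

Point 1:
  Lat: 26′ + 34″ = 26.56667′; 82 + 26.56667/60 = 82.442778
  N → positive
  λ: 66 + 40/60 + 10.3/3600 = 66.669528
  hemisphere W, so the sign is −
Point 2:
  Latitude: 30′ + 44.15″ = 30.73583′; 26 + 30.73583/60 = 26.512264
  S ⇒ negate
  λ: 38 + 55/60 + 19.5/3600 = 38.922083
  W ⇒ negate
Point 3:
  Latitude: 6.177′ = 0.102950°; total 0.102950
  S → negative
  Longitude: 108 + 27.01/60 = 108.450167
  E → positive
Point 4:
  φ: degrees = first 2 digits = 0, minutes = 30.4048; 0 + 30.4048/60 = 0.506747
  S ⇒ negate
  Longitude: split at 3 digits → 177° and 42.118′; 177 + 42.118/60 = 177.701967
  E ⇒ keep positive
Point 5:
  Latitude: 32 + 27.0265/60 = 32.450442
  S ⇒ negate
  λ: 37.44′ = 0.624000°; total 0.624000
  W → negative

1. 82.44278, -66.66953
2. -26.51226, -38.92208
3. -0.10295, 108.45017
4. -0.50675, 177.70197
5. -32.45044, -0.62400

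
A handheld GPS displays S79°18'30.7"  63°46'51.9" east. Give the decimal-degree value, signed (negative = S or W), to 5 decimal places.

-79.30853, 63.78108

φ: 18′ + 30.7″ = 18.51167′; 79 + 18.51167/60 = 79.308528
S ⇒ negate
λ: 63° + 46/60 + 51.9/3600 = 63 + 0.766667 + 0.014417 = 63.781083
E ⇒ keep positive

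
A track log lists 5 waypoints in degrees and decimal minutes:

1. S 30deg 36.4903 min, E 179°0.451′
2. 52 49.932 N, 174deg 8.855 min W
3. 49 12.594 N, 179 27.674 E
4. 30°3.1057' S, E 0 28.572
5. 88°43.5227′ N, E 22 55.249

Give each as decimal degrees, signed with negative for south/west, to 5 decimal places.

1. -30.60817, 179.00752
2. 52.83220, -174.14758
3. 49.20990, 179.46123
4. -30.05176, 0.47620
5. 88.72538, 22.92082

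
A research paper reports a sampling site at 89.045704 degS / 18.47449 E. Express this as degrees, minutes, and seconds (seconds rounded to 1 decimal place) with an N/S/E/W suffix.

89°02′44.5″ S, 18°28′28.2″ E

φ: 0.045704 × 60 = 2.74224′ → 2′, remainder × 60 = 44.534″
λ: 0.474490 × 60 = 28.46940′ → 28′, remainder × 60 = 28.164″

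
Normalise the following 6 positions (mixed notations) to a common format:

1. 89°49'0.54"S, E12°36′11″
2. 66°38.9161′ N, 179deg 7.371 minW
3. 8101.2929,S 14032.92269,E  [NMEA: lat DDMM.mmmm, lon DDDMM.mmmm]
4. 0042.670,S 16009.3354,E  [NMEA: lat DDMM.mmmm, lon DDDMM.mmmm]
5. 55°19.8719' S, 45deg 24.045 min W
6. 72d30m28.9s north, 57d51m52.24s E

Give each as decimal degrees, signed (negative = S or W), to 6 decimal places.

1. -89.816817, 12.603056
2. 66.648602, -179.122850
3. -81.021548, 140.548712
4. -0.711167, 160.155590
5. -55.331198, -45.400750
6. 72.508028, 57.864511

Point 1:
  Lat: 49′ + 0.54″ = 49.00900′; 89 + 49.00900/60 = 89.8168167
  S ⇒ negate
  Lon: 36′ + 11″ = 36.18333′; 12 + 36.18333/60 = 12.6030556
  E → positive
Point 2:
  Latitude: 66 + 38.9161/60 = 66.6486017
  N ⇒ keep positive
  Longitude: 179 + 7.371/60 = 179.1228500
  W → negative
Point 3:
  Lat: degrees = first 2 digits = 81, minutes = 1.2929; 81 + 1.2929/60 = 81.0215483
  S → negative
  λ: split at 3 digits → 140° and 32.92269′; 140 + 32.92269/60 = 140.5487115
  E ⇒ keep positive
Point 4:
  φ: degrees = first 2 digits = 0, minutes = 42.67; 0 + 42.67/60 = 0.7111667
  S ⇒ negate
  Lon: degrees = first 3 digits = 160, minutes = 9.3354; 160 + 9.3354/60 = 160.1555900
  E → positive
Point 5:
  Latitude: 55 + 19.8719/60 = 55.3311983
  hemisphere S, so the sign is −
  Longitude: 45 + 24.045/60 = 45.4007500
  W ⇒ negate
Point 6:
  Lat: 72° + 30/60 + 28.9/3600 = 72 + 0.500000 + 0.008028 = 72.5080278
  N → positive
  λ: 57° + 51/60 + 52.24/3600 = 57 + 0.850000 + 0.014511 = 57.8645111
  E ⇒ keep positive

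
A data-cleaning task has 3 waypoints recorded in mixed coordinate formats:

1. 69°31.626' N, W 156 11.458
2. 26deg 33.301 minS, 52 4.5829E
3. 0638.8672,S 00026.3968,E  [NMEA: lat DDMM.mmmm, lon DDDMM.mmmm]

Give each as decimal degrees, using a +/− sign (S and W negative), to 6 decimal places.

1. 69.527100, -156.190967
2. -26.555017, 52.076382
3. -6.647787, 0.439947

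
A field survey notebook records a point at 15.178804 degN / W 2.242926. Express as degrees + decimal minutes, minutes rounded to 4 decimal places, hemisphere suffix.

Latitude: fractional part 0.178804 → 10.728240 minutes
Longitude: 2° + 0.242926 × 60 = 2° 14.575560′

15° 10.7282′ N, 2° 14.5756′ W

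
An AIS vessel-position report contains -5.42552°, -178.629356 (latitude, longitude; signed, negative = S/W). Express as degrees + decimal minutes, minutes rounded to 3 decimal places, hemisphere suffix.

Latitude is negative → S; |value| = 5.425520
Latitude: minutes = (5.425520 − 5) × 60 = 25.53120
Longitude is negative → W; |value| = 178.629356
λ: fractional part 0.629356 → 37.76136 minutes

5° 25.531′ S, 178° 37.761′ W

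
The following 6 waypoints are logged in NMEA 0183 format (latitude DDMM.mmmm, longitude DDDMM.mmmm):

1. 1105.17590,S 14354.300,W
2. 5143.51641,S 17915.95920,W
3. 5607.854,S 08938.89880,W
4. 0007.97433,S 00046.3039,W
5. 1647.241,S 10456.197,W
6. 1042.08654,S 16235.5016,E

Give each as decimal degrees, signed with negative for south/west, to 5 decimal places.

Point 1:
  Lat: split at 2 digits → 11° and 5.1759′; 11 + 5.1759/60 = 11.086265
  S → negative
  Longitude: degrees = first 3 digits = 143, minutes = 54.3; 143 + 54.3/60 = 143.905000
  W ⇒ negate
Point 2:
  φ: degrees = first 2 digits = 51, minutes = 43.51641; 51 + 43.51641/60 = 51.725274
  hemisphere S, so the sign is −
  Lon: split at 3 digits → 179° and 15.9592′; 179 + 15.9592/60 = 179.265987
  W ⇒ negate
Point 3:
  φ: split at 2 digits → 56° and 7.854′; 56 + 7.854/60 = 56.130900
  hemisphere S, so the sign is −
  Longitude: split at 3 digits → 089° and 38.8988′; 89 + 38.8988/60 = 89.648313
  W → negative
Point 4:
  Latitude: split at 2 digits → 00° and 7.97433′; 0 + 7.97433/60 = 0.132906
  hemisphere S, so the sign is −
  Lon: split at 3 digits → 000° and 46.3039′; 0 + 46.3039/60 = 0.771732
  W ⇒ negate
Point 5:
  φ: split at 2 digits → 16° and 47.241′; 16 + 47.241/60 = 16.787350
  S ⇒ negate
  λ: split at 3 digits → 104° and 56.197′; 104 + 56.197/60 = 104.936617
  W → negative
Point 6:
  Lat: degrees = first 2 digits = 10, minutes = 42.08654; 10 + 42.08654/60 = 10.701442
  S → negative
  Lon: split at 3 digits → 162° and 35.5016′; 162 + 35.5016/60 = 162.591693
  E → positive

1. -11.08627, -143.90500
2. -51.72527, -179.26599
3. -56.13090, -89.64831
4. -0.13291, -0.77173
5. -16.78735, -104.93662
6. -10.70144, 162.59169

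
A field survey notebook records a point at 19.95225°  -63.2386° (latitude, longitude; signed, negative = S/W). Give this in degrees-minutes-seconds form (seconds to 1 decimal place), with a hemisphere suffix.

Lat: whole degrees 19; 57.13500′ → 57′ and 8.100″
Longitude is negative → W; |value| = 63.238600
Longitude: 0.238600° → 14.31600′; 0.31600 × 60 = 18.960″

19°57′8.1″ N, 63°14′19.0″ W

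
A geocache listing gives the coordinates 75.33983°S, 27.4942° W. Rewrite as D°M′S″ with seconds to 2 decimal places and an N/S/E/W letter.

Latitude: 0.339830 × 60 = 20.38980′ → 20′, remainder × 60 = 23.3880″
Lon: whole degrees 27; 29.65200′ → 29′ and 39.1200″

75°20′23.39″ S, 27°29′39.12″ W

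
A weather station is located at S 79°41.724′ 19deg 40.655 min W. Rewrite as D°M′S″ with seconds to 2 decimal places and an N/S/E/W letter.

79°41′43.44″ S, 19°40′39.30″ W

φ: 41.72400′ → 41′ and 0.72400 × 60 = 43.4400″
Lon: fractional minutes 0.65500 × 60 = 39.3000″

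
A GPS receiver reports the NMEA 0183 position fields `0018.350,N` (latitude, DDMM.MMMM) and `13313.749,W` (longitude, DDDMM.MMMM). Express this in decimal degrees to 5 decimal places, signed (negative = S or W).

0.30583, -133.22915

φ: split at 2 digits → 00° and 18.35′; 0 + 18.35/60 = 0.305833
N ⇒ keep positive
λ: split at 3 digits → 133° and 13.749′; 133 + 13.749/60 = 133.229150
W ⇒ negate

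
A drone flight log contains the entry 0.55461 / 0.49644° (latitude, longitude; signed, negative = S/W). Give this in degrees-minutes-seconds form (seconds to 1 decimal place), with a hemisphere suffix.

0°33′16.6″ N, 0°29′47.2″ E

Latitude: 0.554610 × 60 = 33.27660′ → 33′, remainder × 60 = 16.596″
λ: whole degrees 0; 29.78640′ → 29′ and 47.184″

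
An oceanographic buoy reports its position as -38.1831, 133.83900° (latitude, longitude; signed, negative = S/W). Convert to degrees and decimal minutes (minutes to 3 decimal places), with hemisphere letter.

38° 10.986′ S, 133° 50.340′ E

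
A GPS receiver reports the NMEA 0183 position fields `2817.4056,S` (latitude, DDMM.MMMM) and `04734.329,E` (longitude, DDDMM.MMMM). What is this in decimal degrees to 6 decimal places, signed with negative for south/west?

φ: degrees = first 2 digits = 28, minutes = 17.4056; 28 + 17.4056/60 = 28.2900933
hemisphere S, so the sign is −
Lon: split at 3 digits → 047° and 34.329′; 47 + 34.329/60 = 47.5721500
E ⇒ keep positive

-28.290093, 47.572150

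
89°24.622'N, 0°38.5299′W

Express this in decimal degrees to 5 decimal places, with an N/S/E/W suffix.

89.41037° N, 0.64217° W

Latitude: 24.622′ = 0.410367°; total 89.410367
Longitude: 0 + 38.5299/60 = 0.642165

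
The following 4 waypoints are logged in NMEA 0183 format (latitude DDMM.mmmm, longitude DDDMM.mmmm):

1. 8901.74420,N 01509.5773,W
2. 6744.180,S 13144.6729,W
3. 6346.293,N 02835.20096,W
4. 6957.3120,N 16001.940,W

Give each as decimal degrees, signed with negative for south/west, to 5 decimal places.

Point 1:
  Lat: split at 2 digits → 89° and 1.7442′; 89 + 1.7442/60 = 89.029070
  N → positive
  Longitude: degrees = first 3 digits = 15, minutes = 9.5773; 15 + 9.5773/60 = 15.159622
  W ⇒ negate
Point 2:
  φ: degrees = first 2 digits = 67, minutes = 44.18; 67 + 44.18/60 = 67.736333
  hemisphere S, so the sign is −
  Longitude: split at 3 digits → 131° and 44.6729′; 131 + 44.6729/60 = 131.744548
  W ⇒ negate
Point 3:
  Lat: degrees = first 2 digits = 63, minutes = 46.293; 63 + 46.293/60 = 63.771550
  N → positive
  Longitude: degrees = first 3 digits = 28, minutes = 35.20096; 28 + 35.20096/60 = 28.586683
  W → negative
Point 4:
  Lat: degrees = first 2 digits = 69, minutes = 57.312; 69 + 57.312/60 = 69.955200
  N ⇒ keep positive
  λ: split at 3 digits → 160° and 1.94′; 160 + 1.94/60 = 160.032333
  W ⇒ negate

1. 89.02907, -15.15962
2. -67.73633, -131.74455
3. 63.77155, -28.58668
4. 69.95520, -160.03233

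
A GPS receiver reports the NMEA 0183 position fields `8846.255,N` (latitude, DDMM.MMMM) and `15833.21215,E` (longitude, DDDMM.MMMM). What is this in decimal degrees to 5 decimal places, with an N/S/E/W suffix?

88.77092° N, 158.55354° E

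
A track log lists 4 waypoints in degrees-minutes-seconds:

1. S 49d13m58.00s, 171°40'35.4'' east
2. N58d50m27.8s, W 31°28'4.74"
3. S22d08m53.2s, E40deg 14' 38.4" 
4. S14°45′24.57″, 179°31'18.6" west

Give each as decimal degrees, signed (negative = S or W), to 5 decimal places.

1. -49.23278, 171.67650
2. 58.84106, -31.46798
3. -22.14811, 40.24400
4. -14.75683, -179.52183

Point 1:
  φ: 49 + 13/60 + 58/3600 = 49.232778
  hemisphere S, so the sign is −
  Longitude: 171 + 40/60 + 35.4/3600 = 171.676500
  E → positive
Point 2:
  Lat: 58° + 50/60 + 27.8/3600 = 58 + 0.833333 + 0.007722 = 58.841056
  N → positive
  Lon: 28′ + 4.74″ = 28.07900′; 31 + 28.07900/60 = 31.467983
  W → negative
Point 3:
  φ: 22° + 8/60 + 53.2/3600 = 22 + 0.133333 + 0.014778 = 22.148111
  S ⇒ negate
  Lon: 14′ + 38.4″ = 14.64000′; 40 + 14.64000/60 = 40.244000
  E ⇒ keep positive
Point 4:
  φ: 14° + 45/60 + 24.57/3600 = 14 + 0.750000 + 0.006825 = 14.756825
  S ⇒ negate
  Lon: 31′ + 18.6″ = 31.31000′; 179 + 31.31000/60 = 179.521833
  W ⇒ negate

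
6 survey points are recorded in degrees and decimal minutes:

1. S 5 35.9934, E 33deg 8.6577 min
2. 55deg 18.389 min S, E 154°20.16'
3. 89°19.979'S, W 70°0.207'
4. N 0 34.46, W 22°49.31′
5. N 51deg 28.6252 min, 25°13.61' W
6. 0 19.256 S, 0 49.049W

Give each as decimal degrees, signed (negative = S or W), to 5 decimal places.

Point 1:
  φ: 5 + 35.9934/60 = 5.599890
  hemisphere S, so the sign is −
  λ: 33 + 8.6577/60 = 33.144295
  E ⇒ keep positive
Point 2:
  Lat: 55 + 18.389/60 = 55.306483
  S → negative
  Lon: 20.16′ = 0.336000°; total 154.336000
  E → positive
Point 3:
  Latitude: 89 + 19.979/60 = 89.332983
  hemisphere S, so the sign is −
  Longitude: 70 + 0.207/60 = 70.003450
  W → negative
Point 4:
  Latitude: 0 + 34.46/60 = 0.574333
  N → positive
  Lon: 49.31′ = 0.821833°; total 22.821833
  W → negative
Point 5:
  Lat: 28.6252′ = 0.477087°; total 51.477087
  N → positive
  Longitude: 13.61′ = 0.226833°; total 25.226833
  W ⇒ negate
Point 6:
  φ: 0 + 19.256/60 = 0.320933
  S → negative
  λ: 49.049′ = 0.817483°; total 0.817483
  W ⇒ negate

1. -5.59989, 33.14430
2. -55.30648, 154.33600
3. -89.33298, -70.00345
4. 0.57433, -22.82183
5. 51.47709, -25.22683
6. -0.32093, -0.81748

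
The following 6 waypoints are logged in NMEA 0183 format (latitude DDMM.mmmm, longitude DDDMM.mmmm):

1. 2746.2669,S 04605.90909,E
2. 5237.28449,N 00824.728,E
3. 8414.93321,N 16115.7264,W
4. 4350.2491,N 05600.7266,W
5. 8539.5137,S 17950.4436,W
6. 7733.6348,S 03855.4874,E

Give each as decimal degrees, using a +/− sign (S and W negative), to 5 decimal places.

Point 1:
  φ: split at 2 digits → 27° and 46.2669′; 27 + 46.2669/60 = 27.771115
  S → negative
  Lon: degrees = first 3 digits = 46, minutes = 5.90909; 46 + 5.90909/60 = 46.098485
  E ⇒ keep positive
Point 2:
  Latitude: degrees = first 2 digits = 52, minutes = 37.28449; 52 + 37.28449/60 = 52.621408
  N → positive
  λ: degrees = first 3 digits = 8, minutes = 24.728; 8 + 24.728/60 = 8.412133
  E ⇒ keep positive
Point 3:
  φ: split at 2 digits → 84° and 14.93321′; 84 + 14.93321/60 = 84.248887
  N ⇒ keep positive
  λ: split at 3 digits → 161° and 15.7264′; 161 + 15.7264/60 = 161.262107
  W → negative
Point 4:
  Latitude: split at 2 digits → 43° and 50.2491′; 43 + 50.2491/60 = 43.837485
  N → positive
  λ: split at 3 digits → 056° and 0.7266′; 56 + 0.7266/60 = 56.012110
  hemisphere W, so the sign is −
Point 5:
  Latitude: split at 2 digits → 85° and 39.5137′; 85 + 39.5137/60 = 85.658562
  hemisphere S, so the sign is −
  Longitude: split at 3 digits → 179° and 50.4436′; 179 + 50.4436/60 = 179.840727
  W ⇒ negate
Point 6:
  φ: split at 2 digits → 77° and 33.6348′; 77 + 33.6348/60 = 77.560580
  S → negative
  Lon: split at 3 digits → 038° and 55.4874′; 38 + 55.4874/60 = 38.924790
  E ⇒ keep positive

1. -27.77112, 46.09848
2. 52.62141, 8.41213
3. 84.24889, -161.26211
4. 43.83749, -56.01211
5. -85.65856, -179.84073
6. -77.56058, 38.92479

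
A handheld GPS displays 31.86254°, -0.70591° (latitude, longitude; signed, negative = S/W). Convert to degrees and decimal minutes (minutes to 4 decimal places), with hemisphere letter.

31° 51.7524′ N, 0° 42.3546′ W

Latitude: 31° + 0.862540 × 60 = 31° 51.752400′
Longitude is negative → W; |value| = 0.705910
λ: minutes = (0.705910 − 0) × 60 = 42.354600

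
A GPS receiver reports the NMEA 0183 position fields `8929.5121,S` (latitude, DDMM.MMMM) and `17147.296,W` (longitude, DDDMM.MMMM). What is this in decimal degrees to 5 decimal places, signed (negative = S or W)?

Latitude: degrees = first 2 digits = 89, minutes = 29.5121; 89 + 29.5121/60 = 89.491868
S → negative
Lon: degrees = first 3 digits = 171, minutes = 47.296; 171 + 47.296/60 = 171.788267
hemisphere W, so the sign is −

-89.49187, -171.78827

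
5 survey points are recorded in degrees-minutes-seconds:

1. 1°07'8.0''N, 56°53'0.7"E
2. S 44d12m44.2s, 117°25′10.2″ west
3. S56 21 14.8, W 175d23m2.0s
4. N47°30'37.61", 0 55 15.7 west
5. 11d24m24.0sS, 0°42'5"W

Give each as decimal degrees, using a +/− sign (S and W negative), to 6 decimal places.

1. 1.118889, 56.883528
2. -44.212278, -117.419500
3. -56.354111, -175.383889
4. 47.510447, -0.921028
5. -11.406667, -0.701389

Point 1:
  Latitude: 1° + 7/60 + 8/3600 = 1 + 0.116667 + 0.002222 = 1.1188889
  N → positive
  λ: 53′ + 0.7″ = 53.01167′; 56 + 53.01167/60 = 56.8835278
  E → positive
Point 2:
  Latitude: 44 + 12/60 + 44.2/3600 = 44.2122778
  S ⇒ negate
  Lon: 25′ + 10.2″ = 25.17000′; 117 + 25.17000/60 = 117.4195000
  W ⇒ negate
Point 3:
  Latitude: 56 + 21/60 + 14.8/3600 = 56.3541111
  S ⇒ negate
  Lon: 175° + 23/60 + 2/3600 = 175 + 0.383333 + 0.000556 = 175.3838889
  hemisphere W, so the sign is −
Point 4:
  Lat: 30′ + 37.61″ = 30.62683′; 47 + 30.62683/60 = 47.5104472
  N → positive
  λ: 0 + 55/60 + 15.7/3600 = 0.9210278
  W ⇒ negate
Point 5:
  φ: 11° + 24/60 + 24/3600 = 11 + 0.400000 + 0.006667 = 11.4066667
  hemisphere S, so the sign is −
  λ: 0 + 42/60 + 5/3600 = 0.7013889
  W ⇒ negate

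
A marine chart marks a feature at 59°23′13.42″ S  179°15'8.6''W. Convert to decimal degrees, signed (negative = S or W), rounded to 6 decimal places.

-59.387061, -179.252389

Lat: 59 + 23/60 + 13.42/3600 = 59.3870611
hemisphere S, so the sign is −
λ: 179° + 15/60 + 8.6/3600 = 179 + 0.250000 + 0.002389 = 179.2523889
hemisphere W, so the sign is −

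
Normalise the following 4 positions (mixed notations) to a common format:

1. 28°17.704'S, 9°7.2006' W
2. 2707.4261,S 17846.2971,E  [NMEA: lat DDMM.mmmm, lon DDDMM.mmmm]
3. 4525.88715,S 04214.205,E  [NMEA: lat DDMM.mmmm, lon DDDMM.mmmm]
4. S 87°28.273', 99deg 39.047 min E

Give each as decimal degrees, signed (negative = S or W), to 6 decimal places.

Point 1:
  φ: 17.704′ = 0.295067°; total 28.2950667
  hemisphere S, so the sign is −
  λ: 9 + 7.2006/60 = 9.1200100
  W → negative
Point 2:
  Lat: degrees = first 2 digits = 27, minutes = 7.4261; 27 + 7.4261/60 = 27.1237683
  S → negative
  Lon: degrees = first 3 digits = 178, minutes = 46.2971; 178 + 46.2971/60 = 178.7716183
  E → positive
Point 3:
  Latitude: split at 2 digits → 45° and 25.88715′; 45 + 25.88715/60 = 45.4314525
  hemisphere S, so the sign is −
  Longitude: split at 3 digits → 042° and 14.205′; 42 + 14.205/60 = 42.2367500
  E ⇒ keep positive
Point 4:
  φ: 28.273′ = 0.471217°; total 87.4712167
  S → negative
  Longitude: 99 + 39.047/60 = 99.6507833
  E → positive

1. -28.295067, -9.120010
2. -27.123768, 178.771618
3. -45.431453, 42.236750
4. -87.471217, 99.650783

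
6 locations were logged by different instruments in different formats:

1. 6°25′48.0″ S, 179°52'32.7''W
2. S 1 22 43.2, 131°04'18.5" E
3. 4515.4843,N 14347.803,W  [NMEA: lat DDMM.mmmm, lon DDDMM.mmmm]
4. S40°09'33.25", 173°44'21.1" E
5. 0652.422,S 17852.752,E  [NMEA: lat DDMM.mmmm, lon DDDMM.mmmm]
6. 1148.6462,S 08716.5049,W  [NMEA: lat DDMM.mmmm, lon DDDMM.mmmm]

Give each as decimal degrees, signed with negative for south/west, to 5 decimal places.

Point 1:
  φ: 25′ + 48″ = 25.80000′; 6 + 25.80000/60 = 6.430000
  S ⇒ negate
  λ: 179 + 52/60 + 32.7/3600 = 179.875750
  W → negative
Point 2:
  Latitude: 1° + 22/60 + 43.2/3600 = 1 + 0.366667 + 0.012000 = 1.378667
  S → negative
  Lon: 4′ + 18.5″ = 4.30833′; 131 + 4.30833/60 = 131.071806
  E ⇒ keep positive
Point 3:
  Lat: split at 2 digits → 45° and 15.4843′; 45 + 15.4843/60 = 45.258072
  N ⇒ keep positive
  λ: degrees = first 3 digits = 143, minutes = 47.803; 143 + 47.803/60 = 143.796717
  hemisphere W, so the sign is −
Point 4:
  Latitude: 9′ + 33.25″ = 9.55417′; 40 + 9.55417/60 = 40.159236
  hemisphere S, so the sign is −
  λ: 173 + 44/60 + 21.1/3600 = 173.739194
  E → positive
Point 5:
  φ: degrees = first 2 digits = 6, minutes = 52.422; 6 + 52.422/60 = 6.873700
  hemisphere S, so the sign is −
  λ: split at 3 digits → 178° and 52.752′; 178 + 52.752/60 = 178.879200
  E → positive
Point 6:
  Latitude: degrees = first 2 digits = 11, minutes = 48.6462; 11 + 48.6462/60 = 11.810770
  S ⇒ negate
  λ: split at 3 digits → 087° and 16.5049′; 87 + 16.5049/60 = 87.275082
  W → negative

1. -6.43000, -179.87575
2. -1.37867, 131.07181
3. 45.25807, -143.79672
4. -40.15924, 173.73919
5. -6.87370, 178.87920
6. -11.81077, -87.27508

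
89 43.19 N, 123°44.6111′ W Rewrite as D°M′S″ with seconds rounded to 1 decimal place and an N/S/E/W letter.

89°43′11.4″ N, 123°44′36.7″ W

φ: 43.19000′ → 43′ and 0.19000 × 60 = 11.400″
Lon: 44.61110′ → 44′ and 0.61110 × 60 = 36.666″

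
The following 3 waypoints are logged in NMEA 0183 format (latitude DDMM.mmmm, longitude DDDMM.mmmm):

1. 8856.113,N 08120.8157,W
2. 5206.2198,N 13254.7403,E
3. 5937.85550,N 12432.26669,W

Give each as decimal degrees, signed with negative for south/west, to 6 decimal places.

Point 1:
  Latitude: degrees = first 2 digits = 88, minutes = 56.113; 88 + 56.113/60 = 88.9352167
  N ⇒ keep positive
  Lon: degrees = first 3 digits = 81, minutes = 20.8157; 81 + 20.8157/60 = 81.3469283
  hemisphere W, so the sign is −
Point 2:
  Lat: degrees = first 2 digits = 52, minutes = 6.2198; 52 + 6.2198/60 = 52.1036633
  N → positive
  Longitude: degrees = first 3 digits = 132, minutes = 54.7403; 132 + 54.7403/60 = 132.9123383
  E → positive
Point 3:
  φ: degrees = first 2 digits = 59, minutes = 37.8555; 59 + 37.8555/60 = 59.6309250
  N → positive
  Longitude: degrees = first 3 digits = 124, minutes = 32.26669; 124 + 32.26669/60 = 124.5377782
  W → negative

1. 88.935217, -81.346928
2. 52.103663, 132.912338
3. 59.630925, -124.537778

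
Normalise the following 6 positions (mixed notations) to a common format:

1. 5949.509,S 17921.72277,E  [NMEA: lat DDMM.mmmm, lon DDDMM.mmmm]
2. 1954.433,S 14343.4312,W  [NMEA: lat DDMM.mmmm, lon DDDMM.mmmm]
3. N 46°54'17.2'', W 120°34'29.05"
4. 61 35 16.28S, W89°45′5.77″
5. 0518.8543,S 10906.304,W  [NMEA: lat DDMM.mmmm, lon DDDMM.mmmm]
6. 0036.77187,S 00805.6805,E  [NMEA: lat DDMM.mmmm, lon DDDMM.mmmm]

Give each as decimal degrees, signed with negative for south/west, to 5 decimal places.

1. -59.82515, 179.36205
2. -19.90722, -143.72385
3. 46.90478, -120.57474
4. -61.58786, -89.75160
5. -5.31424, -109.10507
6. -0.61286, 8.09468

Point 1:
  φ: degrees = first 2 digits = 59, minutes = 49.509; 59 + 49.509/60 = 59.825150
  S ⇒ negate
  Lon: split at 3 digits → 179° and 21.72277′; 179 + 21.72277/60 = 179.362046
  E ⇒ keep positive
Point 2:
  Latitude: split at 2 digits → 19° and 54.433′; 19 + 54.433/60 = 19.907217
  hemisphere S, so the sign is −
  Lon: split at 3 digits → 143° and 43.4312′; 143 + 43.4312/60 = 143.723853
  W ⇒ negate
Point 3:
  φ: 54′ + 17.2″ = 54.28667′; 46 + 54.28667/60 = 46.904778
  N ⇒ keep positive
  λ: 120° + 34/60 + 29.05/3600 = 120 + 0.566667 + 0.008069 = 120.574736
  W → negative
Point 4:
  Latitude: 61° + 35/60 + 16.28/3600 = 61 + 0.583333 + 0.004522 = 61.587856
  S ⇒ negate
  λ: 89° + 45/60 + 5.77/3600 = 89 + 0.750000 + 0.001603 = 89.751603
  W → negative
Point 5:
  Lat: degrees = first 2 digits = 5, minutes = 18.8543; 5 + 18.8543/60 = 5.314238
  hemisphere S, so the sign is −
  Lon: degrees = first 3 digits = 109, minutes = 6.304; 109 + 6.304/60 = 109.105067
  hemisphere W, so the sign is −
Point 6:
  Latitude: split at 2 digits → 00° and 36.77187′; 0 + 36.77187/60 = 0.612865
  S ⇒ negate
  Longitude: degrees = first 3 digits = 8, minutes = 5.6805; 8 + 5.6805/60 = 8.094675
  E ⇒ keep positive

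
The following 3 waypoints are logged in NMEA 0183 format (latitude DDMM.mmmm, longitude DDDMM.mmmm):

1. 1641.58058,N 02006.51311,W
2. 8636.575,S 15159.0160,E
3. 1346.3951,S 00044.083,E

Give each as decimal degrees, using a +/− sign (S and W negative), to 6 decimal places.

1. 16.693010, -20.108552
2. -86.609583, 151.983600
3. -13.773252, 0.734717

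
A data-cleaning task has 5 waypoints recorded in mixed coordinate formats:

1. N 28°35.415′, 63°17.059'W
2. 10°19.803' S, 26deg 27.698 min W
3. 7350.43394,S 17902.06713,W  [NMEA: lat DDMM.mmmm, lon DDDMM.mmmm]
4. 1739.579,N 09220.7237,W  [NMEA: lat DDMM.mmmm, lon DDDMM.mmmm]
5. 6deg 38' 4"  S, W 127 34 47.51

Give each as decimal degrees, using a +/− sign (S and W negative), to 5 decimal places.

1. 28.59025, -63.28432
2. -10.33005, -26.46163
3. -73.84057, -179.03445
4. 17.65965, -92.34540
5. -6.63444, -127.57986

Point 1:
  Latitude: 35.415′ = 0.590250°; total 28.590250
  N → positive
  Lon: 17.059′ = 0.284317°; total 63.284317
  hemisphere W, so the sign is −
Point 2:
  Latitude: 19.803′ = 0.330050°; total 10.330050
  S ⇒ negate
  Lon: 26 + 27.698/60 = 26.461633
  hemisphere W, so the sign is −
Point 3:
  φ: degrees = first 2 digits = 73, minutes = 50.43394; 73 + 50.43394/60 = 73.840566
  S → negative
  Lon: degrees = first 3 digits = 179, minutes = 2.06713; 179 + 2.06713/60 = 179.034452
  hemisphere W, so the sign is −
Point 4:
  Lat: split at 2 digits → 17° and 39.579′; 17 + 39.579/60 = 17.659650
  N ⇒ keep positive
  Lon: degrees = first 3 digits = 92, minutes = 20.7237; 92 + 20.7237/60 = 92.345395
  W → negative
Point 5:
  Lat: 6° + 38/60 + 4/3600 = 6 + 0.633333 + 0.001111 = 6.634444
  S → negative
  λ: 127° + 34/60 + 47.51/3600 = 127 + 0.566667 + 0.013197 = 127.579864
  W ⇒ negate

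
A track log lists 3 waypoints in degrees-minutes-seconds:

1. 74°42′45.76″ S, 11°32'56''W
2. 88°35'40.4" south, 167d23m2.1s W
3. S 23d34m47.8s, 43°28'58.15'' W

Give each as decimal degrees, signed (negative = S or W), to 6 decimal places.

Point 1:
  φ: 74° + 42/60 + 45.76/3600 = 74 + 0.700000 + 0.012711 = 74.7127111
  S ⇒ negate
  Longitude: 32′ + 56″ = 32.93333′; 11 + 32.93333/60 = 11.5488889
  W → negative
Point 2:
  φ: 88° + 35/60 + 40.4/3600 = 88 + 0.583333 + 0.011222 = 88.5945556
  S → negative
  Longitude: 167 + 23/60 + 2.1/3600 = 167.3839167
  W ⇒ negate
Point 3:
  Lat: 23 + 34/60 + 47.8/3600 = 23.5799444
  S → negative
  Lon: 43 + 28/60 + 58.15/3600 = 43.4828194
  hemisphere W, so the sign is −

1. -74.712711, -11.548889
2. -88.594556, -167.383917
3. -23.579944, -43.482819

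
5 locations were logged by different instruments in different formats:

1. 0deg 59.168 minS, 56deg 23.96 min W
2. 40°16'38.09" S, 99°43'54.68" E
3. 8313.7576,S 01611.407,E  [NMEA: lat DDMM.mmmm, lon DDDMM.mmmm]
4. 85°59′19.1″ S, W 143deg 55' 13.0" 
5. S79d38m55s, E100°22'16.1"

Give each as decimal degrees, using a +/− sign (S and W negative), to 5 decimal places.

1. -0.98613, -56.39933
2. -40.27725, 99.73186
3. -83.22929, 16.19012
4. -85.98864, -143.92028
5. -79.64861, 100.37114

Point 1:
  Lat: 0 + 59.168/60 = 0.986133
  S ⇒ negate
  Longitude: 56 + 23.96/60 = 56.399333
  W ⇒ negate
Point 2:
  φ: 40 + 16/60 + 38.09/3600 = 40.277247
  S ⇒ negate
  Lon: 99° + 43/60 + 54.68/3600 = 99 + 0.716667 + 0.015189 = 99.731856
  E → positive
Point 3:
  Lat: split at 2 digits → 83° and 13.7576′; 83 + 13.7576/60 = 83.229293
  S → negative
  Longitude: split at 3 digits → 016° and 11.407′; 16 + 11.407/60 = 16.190117
  E → positive
Point 4:
  φ: 85° + 59/60 + 19.1/3600 = 85 + 0.983333 + 0.005306 = 85.988639
  S → negative
  λ: 143° + 55/60 + 13/3600 = 143 + 0.916667 + 0.003611 = 143.920278
  hemisphere W, so the sign is −
Point 5:
  Latitude: 79 + 38/60 + 55/3600 = 79.648611
  S → negative
  Longitude: 100° + 22/60 + 16.1/3600 = 100 + 0.366667 + 0.004472 = 100.371139
  E → positive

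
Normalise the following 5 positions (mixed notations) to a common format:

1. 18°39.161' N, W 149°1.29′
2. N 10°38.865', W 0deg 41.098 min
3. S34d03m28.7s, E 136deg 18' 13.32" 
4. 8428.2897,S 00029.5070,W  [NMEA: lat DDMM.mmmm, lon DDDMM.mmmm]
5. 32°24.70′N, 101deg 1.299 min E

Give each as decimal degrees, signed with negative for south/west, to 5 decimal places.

1. 18.65268, -149.02150
2. 10.64775, -0.68497
3. -34.05797, 136.30370
4. -84.47150, -0.49178
5. 32.41167, 101.02165

Point 1:
  φ: 39.161′ = 0.652683°; total 18.652683
  N → positive
  λ: 149 + 1.29/60 = 149.021500
  W ⇒ negate
Point 2:
  Lat: 10 + 38.865/60 = 10.647750
  N → positive
  λ: 0 + 41.098/60 = 0.684967
  W → negative
Point 3:
  φ: 34 + 3/60 + 28.7/3600 = 34.057972
  hemisphere S, so the sign is −
  Lon: 136° + 18/60 + 13.32/3600 = 136 + 0.300000 + 0.003700 = 136.303700
  E ⇒ keep positive
Point 4:
  Lat: degrees = first 2 digits = 84, minutes = 28.2897; 84 + 28.2897/60 = 84.471495
  S ⇒ negate
  λ: split at 3 digits → 000° and 29.507′; 0 + 29.507/60 = 0.491783
  W ⇒ negate
Point 5:
  Lat: 24.7′ = 0.411667°; total 32.411667
  N → positive
  Longitude: 101 + 1.299/60 = 101.021650
  E ⇒ keep positive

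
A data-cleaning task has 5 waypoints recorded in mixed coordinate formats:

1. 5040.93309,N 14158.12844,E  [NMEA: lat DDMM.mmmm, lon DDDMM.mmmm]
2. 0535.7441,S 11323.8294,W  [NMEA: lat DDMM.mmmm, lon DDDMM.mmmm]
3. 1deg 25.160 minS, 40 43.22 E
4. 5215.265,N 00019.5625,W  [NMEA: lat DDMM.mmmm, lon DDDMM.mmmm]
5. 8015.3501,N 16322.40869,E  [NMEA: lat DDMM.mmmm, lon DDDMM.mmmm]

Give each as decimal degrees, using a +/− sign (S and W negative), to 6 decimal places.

1. 50.682218, 141.968807
2. -5.595735, -113.397157
3. -1.419333, 40.720333
4. 52.254417, -0.326042
5. 80.255835, 163.373478

Point 1:
  Lat: degrees = first 2 digits = 50, minutes = 40.93309; 50 + 40.93309/60 = 50.6822182
  N → positive
  Longitude: split at 3 digits → 141° and 58.12844′; 141 + 58.12844/60 = 141.9688073
  E ⇒ keep positive
Point 2:
  φ: degrees = first 2 digits = 5, minutes = 35.7441; 5 + 35.7441/60 = 5.5957350
  hemisphere S, so the sign is −
  Longitude: degrees = first 3 digits = 113, minutes = 23.8294; 113 + 23.8294/60 = 113.3971567
  hemisphere W, so the sign is −
Point 3:
  Latitude: 1 + 25.16/60 = 1.4193333
  S ⇒ negate
  Longitude: 43.22′ = 0.720333°; total 40.7203333
  E → positive
Point 4:
  Latitude: degrees = first 2 digits = 52, minutes = 15.265; 52 + 15.265/60 = 52.2544167
  N ⇒ keep positive
  λ: split at 3 digits → 000° and 19.5625′; 0 + 19.5625/60 = 0.3260417
  hemisphere W, so the sign is −
Point 5:
  Lat: degrees = first 2 digits = 80, minutes = 15.3501; 80 + 15.3501/60 = 80.2558350
  N → positive
  λ: degrees = first 3 digits = 163, minutes = 22.40869; 163 + 22.40869/60 = 163.3734782
  E ⇒ keep positive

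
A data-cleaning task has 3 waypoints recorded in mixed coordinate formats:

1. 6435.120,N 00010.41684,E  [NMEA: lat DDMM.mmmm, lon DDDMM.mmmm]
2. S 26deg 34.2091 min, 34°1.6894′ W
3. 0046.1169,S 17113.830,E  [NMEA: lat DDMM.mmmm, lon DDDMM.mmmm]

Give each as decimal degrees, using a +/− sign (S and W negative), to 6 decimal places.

Point 1:
  Lat: split at 2 digits → 64° and 35.12′; 64 + 35.12/60 = 64.5853333
  N → positive
  Lon: degrees = first 3 digits = 0, minutes = 10.41684; 0 + 10.41684/60 = 0.1736140
  E ⇒ keep positive
Point 2:
  φ: 34.2091′ = 0.570152°; total 26.5701517
  S ⇒ negate
  Lon: 34 + 1.6894/60 = 34.0281567
  hemisphere W, so the sign is −
Point 3:
  φ: degrees = first 2 digits = 0, minutes = 46.1169; 0 + 46.1169/60 = 0.7686150
  S ⇒ negate
  Lon: degrees = first 3 digits = 171, minutes = 13.83; 171 + 13.83/60 = 171.2305000
  E → positive

1. 64.585333, 0.173614
2. -26.570152, -34.028157
3. -0.768615, 171.230500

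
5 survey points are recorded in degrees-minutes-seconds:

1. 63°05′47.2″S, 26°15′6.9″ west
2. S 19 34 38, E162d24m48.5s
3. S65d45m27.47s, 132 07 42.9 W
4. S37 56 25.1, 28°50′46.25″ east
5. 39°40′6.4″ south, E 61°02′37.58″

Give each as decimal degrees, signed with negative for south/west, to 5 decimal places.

Point 1:
  Lat: 63° + 5/60 + 47.2/3600 = 63 + 0.083333 + 0.013111 = 63.096444
  S → negative
  λ: 15′ + 6.9″ = 15.11500′; 26 + 15.11500/60 = 26.251917
  hemisphere W, so the sign is −
Point 2:
  Latitude: 19° + 34/60 + 38/3600 = 19 + 0.566667 + 0.010556 = 19.577222
  S → negative
  Lon: 162° + 24/60 + 48.5/3600 = 162 + 0.400000 + 0.013472 = 162.413472
  E ⇒ keep positive
Point 3:
  Latitude: 65° + 45/60 + 27.47/3600 = 65 + 0.750000 + 0.007631 = 65.757631
  S → negative
  Longitude: 7′ + 42.9″ = 7.71500′; 132 + 7.71500/60 = 132.128583
  hemisphere W, so the sign is −
Point 4:
  Lat: 37 + 56/60 + 25.1/3600 = 37.940306
  hemisphere S, so the sign is −
  λ: 28 + 50/60 + 46.25/3600 = 28.846181
  E → positive
Point 5:
  Latitude: 40′ + 6.4″ = 40.10667′; 39 + 40.10667/60 = 39.668444
  S → negative
  Lon: 61 + 2/60 + 37.58/3600 = 61.043772
  E → positive

1. -63.09644, -26.25192
2. -19.57722, 162.41347
3. -65.75763, -132.12858
4. -37.94031, 28.84618
5. -39.66844, 61.04377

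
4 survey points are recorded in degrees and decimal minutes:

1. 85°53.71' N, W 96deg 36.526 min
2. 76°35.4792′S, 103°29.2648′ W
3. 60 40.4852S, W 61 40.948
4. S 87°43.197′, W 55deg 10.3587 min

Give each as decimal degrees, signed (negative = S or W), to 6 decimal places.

Point 1:
  φ: 85 + 53.71/60 = 85.8951667
  N → positive
  λ: 36.526′ = 0.608767°; total 96.6087667
  hemisphere W, so the sign is −
Point 2:
  Latitude: 35.4792′ = 0.591320°; total 76.5913200
  S → negative
  Longitude: 103 + 29.2648/60 = 103.4877467
  hemisphere W, so the sign is −
Point 3:
  φ: 60 + 40.4852/60 = 60.6747533
  S → negative
  Lon: 40.948′ = 0.682467°; total 61.6824667
  W → negative
Point 4:
  Lat: 87 + 43.197/60 = 87.7199500
  S → negative
  Lon: 10.3587′ = 0.172645°; total 55.1726450
  hemisphere W, so the sign is −

1. 85.895167, -96.608767
2. -76.591320, -103.487747
3. -60.674753, -61.682467
4. -87.719950, -55.172645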